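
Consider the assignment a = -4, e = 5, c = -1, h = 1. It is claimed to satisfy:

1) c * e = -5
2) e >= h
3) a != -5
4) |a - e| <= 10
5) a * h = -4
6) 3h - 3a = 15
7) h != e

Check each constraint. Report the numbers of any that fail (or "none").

The assignment satisfies every constraint.

1) c * e = -1 * 5 = -5 — satisfied.
2) e = 5, h = 1; 5 ≥ 1 — satisfied.
3) a = -4, and -4 ≠ -5 — satisfied.
4) |-4 - 5| = 9; 9 ≤ 10 — satisfied.
5) a * h = -4 * 1 = -4 — satisfied.
6) 3h - 3a = 3(1) - 3(-4) = 15 — satisfied.
7) h = 1, e = 5; distinct — satisfied.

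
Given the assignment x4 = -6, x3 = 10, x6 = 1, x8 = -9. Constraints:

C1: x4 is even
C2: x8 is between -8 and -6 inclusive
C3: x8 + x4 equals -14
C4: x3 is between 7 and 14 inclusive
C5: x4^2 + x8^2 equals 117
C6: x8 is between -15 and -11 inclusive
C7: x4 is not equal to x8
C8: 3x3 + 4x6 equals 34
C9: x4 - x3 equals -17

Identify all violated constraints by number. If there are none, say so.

Constraints 2, 3, 6, and 9 are violated.

C1: x4 = -6 is even  ✔
C2: x8 = -9 is outside [-8, -6]  ✘
C3: x8 + x4 = -9 + (-6) = -15, not -14  ✘
C4: x3 = 10 lies in [7, 14]  ✔
C5: x4^2 + x8^2 = (-6)^2 + (-9)^2 = 36 + 81 = 117  ✔
C6: x8 = -9 is outside [-15, -11]  ✘
C7: x4 = -6, x8 = -9; distinct  ✔
C8: 3x3 + 4x6 = 3(10) + 4(1) = 34  ✔
C9: x4 - x3 = -6 - 10 = -16, not -17  ✘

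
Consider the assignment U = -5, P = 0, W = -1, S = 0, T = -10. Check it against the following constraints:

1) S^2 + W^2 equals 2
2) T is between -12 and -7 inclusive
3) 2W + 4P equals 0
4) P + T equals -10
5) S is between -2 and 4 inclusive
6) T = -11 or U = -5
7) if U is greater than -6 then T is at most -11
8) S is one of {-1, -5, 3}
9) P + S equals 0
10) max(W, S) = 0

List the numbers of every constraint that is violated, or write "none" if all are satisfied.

1) S^2 + W^2 = 0^2 + (-1)^2 = 0 + 1 = 1, not 2 — violated.
2) T = -10 lies in [-12, -7] — satisfied.
3) 2W + 4P = 2(-1) + 4(0) = -2, not 0 — violated.
4) P + T = 0 + (-10) = -10 — satisfied.
5) S = 0 lies in [-2, 4] — satisfied.
6) T = -10 ≠ -11, but U = -5 = -5 (second disjunct) — satisfied.
7) U = -5 > -6, so we need T ≤ -11; but T = -10 > -11 — violated.
8) S = 0 is not in {-1, -5, 3} — violated.
9) P + S = 0 + 0 = 0 — satisfied.
10) max(-1, 0) = 0 — satisfied.

Constraints 1, 3, 7, and 8 do not hold.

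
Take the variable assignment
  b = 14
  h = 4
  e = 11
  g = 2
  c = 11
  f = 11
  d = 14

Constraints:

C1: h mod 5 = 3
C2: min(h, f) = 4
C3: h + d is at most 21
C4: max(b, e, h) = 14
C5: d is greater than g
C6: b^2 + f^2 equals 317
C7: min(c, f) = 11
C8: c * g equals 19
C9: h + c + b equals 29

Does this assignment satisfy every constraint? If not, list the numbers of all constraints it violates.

Constraints 1 and 8 are violated.

C1: 4 mod 5 = 4, not 3 — does not hold.
C2: min(4, 11) = 4 — holds.
C3: h + d = 4 + 14 = 18; 18 ≤ 21 — holds.
C4: max(14, 11, 4) = 14 — holds.
C5: d = 14, g = 2; 14 > 2 — holds.
C6: b^2 + f^2 = 14^2 + 11^2 = 196 + 121 = 317 — holds.
C7: min(11, 11) = 11 — holds.
C8: c * g = 11 * 2 = 22, not 19 — does not hold.
C9: h + c + b = 4 + 11 + 14 = 29 — holds.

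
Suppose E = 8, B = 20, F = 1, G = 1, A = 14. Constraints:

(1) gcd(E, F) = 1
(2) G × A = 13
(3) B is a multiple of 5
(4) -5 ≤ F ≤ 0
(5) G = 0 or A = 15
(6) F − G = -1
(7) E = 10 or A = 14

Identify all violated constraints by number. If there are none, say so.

(1) gcd(8, 1) = 1 — holds.
(2) G × A = 1 × 14 = 14, not 13 — fails.
(3) 20 / 5 = 4, so 5 divides 20 — holds.
(4) F = 1 is outside [-5, 0] — fails.
(5) G = 1 ≠ 0 and A = 14 ≠ 15; both disjuncts false — fails.
(6) F − G = 1 − 1 = 0, not -1 — fails.
(7) E = 8 ≠ 10, but A = 14 = 14 (second disjunct) — holds.

No — constraints 2, 4, 5, 6 are not satisfied.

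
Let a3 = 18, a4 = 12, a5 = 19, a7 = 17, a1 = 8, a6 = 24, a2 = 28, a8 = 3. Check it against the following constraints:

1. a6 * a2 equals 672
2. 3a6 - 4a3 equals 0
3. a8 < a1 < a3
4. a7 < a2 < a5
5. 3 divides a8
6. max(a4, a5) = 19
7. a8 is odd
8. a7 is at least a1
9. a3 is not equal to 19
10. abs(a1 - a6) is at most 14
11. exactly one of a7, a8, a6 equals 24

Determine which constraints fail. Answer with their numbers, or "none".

Constraints 4 and 10 do not hold.

1. a6 * a2 = 24 * 28 = 672 — OK.
2. 3a6 - 4a3 = 3(24) - 4(18) = 0 — OK.
3. values 3 < 8 < 18 — OK.
4. values 17, 28, 19; a2 = 28 is not < a5 = 19 — violated.
5. 3 / 3 = 1, so 3 divides 3 — OK.
6. max(12, 19) = 19 — OK.
7. a8 = 3 is odd — OK.
8. a7 = 17, a1 = 8; 17 ≥ 8 — OK.
9. a3 = 18, and 18 ≠ 19 — OK.
10. abs(8 - 24) = 16; 16 > 14, exceeds bound 14 — violated.
11. a7=17, a8=3, a6=24; 1 of them equals 24 — OK.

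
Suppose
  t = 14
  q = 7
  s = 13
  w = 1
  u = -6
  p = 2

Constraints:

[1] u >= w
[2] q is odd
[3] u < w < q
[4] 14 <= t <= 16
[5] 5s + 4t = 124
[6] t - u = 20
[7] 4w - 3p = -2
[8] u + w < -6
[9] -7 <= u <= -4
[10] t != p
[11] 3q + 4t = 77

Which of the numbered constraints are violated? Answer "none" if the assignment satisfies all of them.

Constraints 1, 5, and 8 do not hold.

[1] u = -6, w = 1; -6 < 1 (want ≥) — does not hold.
[2] q = 7 is odd — holds.
[3] values -6 < 1 < 7 — holds.
[4] t = 14 lies in [14, 16] — holds.
[5] 5s + 4t = 5(13) + 4(14) = 121, not 124 — does not hold.
[6] t - u = 14 - (-6) = 20 — holds.
[7] 4w - 3p = 4(1) - 3(2) = -2 — holds.
[8] u + w = -6 + 1 = -5; -5 ≥ -6, bound -6 not met — does not hold.
[9] u = -6 lies in [-7, -4] — holds.
[10] t = 14, p = 2; distinct — holds.
[11] 3q + 4t = 3(7) + 4(14) = 77 — holds.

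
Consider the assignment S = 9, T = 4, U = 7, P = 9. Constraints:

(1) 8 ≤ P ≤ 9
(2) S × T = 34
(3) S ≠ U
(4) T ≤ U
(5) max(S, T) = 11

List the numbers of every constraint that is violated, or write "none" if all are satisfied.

The assignment fails constraints 2, 5.

(1) P = 9 lies in [8, 9]  ✓
(2) S × T = 9 × 4 = 36, not 34  ✗
(3) S = 9, U = 7; distinct  ✓
(4) T = 4, U = 7; 4 ≤ 7  ✓
(5) max(9, 4) = 9, not 11  ✗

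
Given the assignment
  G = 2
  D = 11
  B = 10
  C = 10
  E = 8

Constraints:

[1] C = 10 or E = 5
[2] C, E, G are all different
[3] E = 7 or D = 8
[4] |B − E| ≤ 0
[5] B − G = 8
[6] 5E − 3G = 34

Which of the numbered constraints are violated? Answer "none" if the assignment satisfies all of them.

Constraints 3 and 4 are violated.

[1] C = 10 = 10 (first disjunct) — OK.
[2] values 10, 8, 2 are pairwise distinct — OK.
[3] E = 8 ≠ 7 and D = 11 ≠ 8; both disjuncts false — violated.
[4] |10 − 8| = 2; 2 > 0, exceeds bound 0 — violated.
[5] B − G = 10 − 2 = 8 — OK.
[6] 5E − 3G = 5(8) − 3(2) = 34 — OK.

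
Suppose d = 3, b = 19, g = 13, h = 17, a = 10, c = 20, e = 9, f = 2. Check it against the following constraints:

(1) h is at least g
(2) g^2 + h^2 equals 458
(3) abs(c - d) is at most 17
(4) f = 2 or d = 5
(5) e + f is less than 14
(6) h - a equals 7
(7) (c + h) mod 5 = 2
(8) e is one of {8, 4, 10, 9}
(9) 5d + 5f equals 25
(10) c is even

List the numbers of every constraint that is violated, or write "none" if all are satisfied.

(1) h = 17, g = 13; 17 ≥ 13 — OK.
(2) g^2 + h^2 = 13^2 + 17^2 = 169 + 289 = 458 — OK.
(3) abs(20 - 3) = 17; 17 ≤ 17 — OK.
(4) f = 2 = 2 (first disjunct) — OK.
(5) e + f = 9 + 2 = 11; 11 < 14 — OK.
(6) h - a = 17 - 10 = 7 — OK.
(7) c + h = 37; 37 mod 5 = 2 — OK.
(8) e = 9 is in {8, 4, 10, 9} — OK.
(9) 5d + 5f = 5(3) + 5(2) = 25 — OK.
(10) c = 20 is even — OK.

No violations.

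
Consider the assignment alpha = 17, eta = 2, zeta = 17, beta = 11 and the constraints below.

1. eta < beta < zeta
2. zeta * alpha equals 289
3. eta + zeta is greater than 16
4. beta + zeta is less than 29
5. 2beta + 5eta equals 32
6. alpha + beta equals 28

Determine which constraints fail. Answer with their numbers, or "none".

No violations.

1. values 2 < 11 < 17  true
2. zeta * alpha = 17 * 17 = 289  true
3. eta + zeta = 2 + 17 = 19; 19 > 16  true
4. beta + zeta = 11 + 17 = 28; 28 < 29  true
5. 2beta + 5eta = 2(11) + 5(2) = 32  true
6. alpha + beta = 17 + 11 = 28  true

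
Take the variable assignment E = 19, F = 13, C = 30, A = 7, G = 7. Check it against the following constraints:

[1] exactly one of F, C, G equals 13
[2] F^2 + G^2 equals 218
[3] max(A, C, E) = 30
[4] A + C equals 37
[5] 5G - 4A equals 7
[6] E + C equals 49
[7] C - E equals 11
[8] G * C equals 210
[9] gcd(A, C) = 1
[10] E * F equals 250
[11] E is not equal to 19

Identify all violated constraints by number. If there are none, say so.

Violated: 10 and 11.

[1] F=13, C=30, G=7; 1 of them equals 13  holds
[2] F^2 + G^2 = 13^2 + 7^2 = 169 + 49 = 218  holds
[3] max(7, 30, 19) = 30  holds
[4] A + C = 7 + 30 = 37  holds
[5] 5G - 4A = 5(7) - 4(7) = 7  holds
[6] E + C = 19 + 30 = 49  holds
[7] C - E = 30 - 19 = 11  holds
[8] G * C = 7 * 30 = 210  holds
[9] gcd(7, 30) = 1  holds
[10] E * F = 19 * 13 = 247, not 250  fails
[11] E = 19, but 19 is required to differ  fails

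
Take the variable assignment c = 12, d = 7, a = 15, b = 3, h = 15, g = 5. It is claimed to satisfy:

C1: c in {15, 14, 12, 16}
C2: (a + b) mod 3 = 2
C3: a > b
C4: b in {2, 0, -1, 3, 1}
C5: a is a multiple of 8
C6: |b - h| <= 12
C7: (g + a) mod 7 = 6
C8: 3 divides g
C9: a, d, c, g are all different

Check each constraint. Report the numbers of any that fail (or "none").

C1: c = 12 is in {15, 14, 12, 16} — satisfied.
C2: a + b = 18; 18 mod 3 = 0, not 2 — violated.
C3: a = 15, b = 3; 15 > 3 — satisfied.
C4: b = 3 is in {2, 0, -1, 3, 1} — satisfied.
C5: 15 = 8*1 + 7, so 8 does not divide 15 — violated.
C6: |3 - 15| = 12; 12 ≤ 12 — satisfied.
C7: g + a = 20; 20 mod 7 = 6 — satisfied.
C8: 5 = 3*1 + 2, so 3 does not divide 5 — violated.
C9: values 15, 7, 12, 5 are pairwise distinct — satisfied.

Violated: 2, 5, and 8.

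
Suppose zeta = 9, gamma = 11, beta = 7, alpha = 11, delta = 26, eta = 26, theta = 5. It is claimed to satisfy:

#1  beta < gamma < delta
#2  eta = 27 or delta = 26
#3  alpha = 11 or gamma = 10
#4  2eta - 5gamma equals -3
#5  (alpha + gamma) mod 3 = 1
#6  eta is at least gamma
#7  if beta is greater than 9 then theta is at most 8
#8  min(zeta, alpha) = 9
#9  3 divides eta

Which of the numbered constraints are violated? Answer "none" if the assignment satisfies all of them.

Constraint 9 is violated.

#1 values 7 < 11 < 26  ✓
#2 eta = 26 ≠ 27, but delta = 26 = 26 (second disjunct)  ✓
#3 alpha = 11 = 11 (first disjunct)  ✓
#4 2eta - 5gamma = 2(26) - 5(11) = -3  ✓
#5 alpha + gamma = 22; 22 mod 3 = 1  ✓
#6 eta = 26, gamma = 11; 26 ≥ 11  ✓
#7 beta = 7, not > 9; antecedent false, conditional vacuously true  ✓
#8 min(9, 11) = 9  ✓
#9 26 = 3*8 + 2, so 3 does not divide 26  ✗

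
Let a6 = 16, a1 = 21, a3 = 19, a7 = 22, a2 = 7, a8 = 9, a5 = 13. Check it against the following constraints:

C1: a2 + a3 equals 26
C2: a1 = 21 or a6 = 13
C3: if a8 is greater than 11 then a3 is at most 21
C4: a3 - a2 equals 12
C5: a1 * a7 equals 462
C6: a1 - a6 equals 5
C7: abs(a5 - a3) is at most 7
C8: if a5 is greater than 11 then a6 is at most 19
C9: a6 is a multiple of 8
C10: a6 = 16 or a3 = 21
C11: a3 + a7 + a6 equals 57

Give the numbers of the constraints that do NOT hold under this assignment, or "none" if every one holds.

C1: a2 + a3 = 7 + 19 = 26  holds
C2: a1 = 21 = 21 (first disjunct)  holds
C3: a8 = 9, not > 11; antecedent false, conditional vacuously true  holds
C4: a3 - a2 = 19 - 7 = 12  holds
C5: a1 * a7 = 21 * 22 = 462  holds
C6: a1 - a6 = 21 - 16 = 5  holds
C7: abs(13 - 19) = 6; 6 ≤ 7  holds
C8: a5 = 13 > 11, so we need a6 ≤ 19; a6 = 16 ≤ 19  holds
C9: 16 / 8 = 2, so 8 divides 16  holds
C10: a6 = 16 = 16 (first disjunct)  holds
C11: a3 + a7 + a6 = 19 + 22 + 16 = 57  holds

No violations.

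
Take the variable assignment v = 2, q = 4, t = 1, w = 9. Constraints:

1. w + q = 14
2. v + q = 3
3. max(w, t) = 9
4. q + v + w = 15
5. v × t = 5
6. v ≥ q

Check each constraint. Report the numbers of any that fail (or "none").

The assignment fails constraints 1, 2, 5, and 6.

1. w + q = 9 + 4 = 13, not 14 — fails.
2. v + q = 2 + 4 = 6, not 3 — fails.
3. max(9, 1) = 9 — holds.
4. q + v + w = 4 + 2 + 9 = 15 — holds.
5. v × t = 2 × 1 = 2, not 5 — fails.
6. v = 2, q = 4; 2 < 4 (want ≥) — fails.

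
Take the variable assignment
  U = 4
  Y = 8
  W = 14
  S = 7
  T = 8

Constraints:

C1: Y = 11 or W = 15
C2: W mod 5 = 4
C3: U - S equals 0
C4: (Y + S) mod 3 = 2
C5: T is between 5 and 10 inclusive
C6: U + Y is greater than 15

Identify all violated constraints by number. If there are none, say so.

C1: Y = 8 ≠ 11 and W = 14 ≠ 15; both disjuncts false  false
C2: 14 mod 5 = 4  true
C3: U - S = 4 - 7 = -3, not 0  false
C4: Y + S = 15; 15 mod 3 = 0, not 2  false
C5: T = 8 lies in [5, 10]  true
C6: U + Y = 4 + 8 = 12; 12 ≤ 15, bound 15 not met  false

The assignment fails constraints 1, 3, 4, 6.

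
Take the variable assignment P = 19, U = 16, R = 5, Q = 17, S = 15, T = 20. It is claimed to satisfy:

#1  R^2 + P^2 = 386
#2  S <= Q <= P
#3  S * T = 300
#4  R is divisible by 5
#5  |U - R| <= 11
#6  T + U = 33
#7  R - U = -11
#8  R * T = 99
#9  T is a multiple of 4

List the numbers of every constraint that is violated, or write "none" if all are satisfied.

Constraints 6 and 8 are violated.

#1 R^2 + P^2 = 5^2 + 19^2 = 25 + 361 = 386 — satisfied.
#2 values 15 <= 17 <= 19 — satisfied.
#3 S * T = 15 * 20 = 300 — satisfied.
#4 5 / 5 = 1, so 5 divides 5 — satisfied.
#5 |16 - 5| = 11; 11 ≤ 11 — satisfied.
#6 T + U = 20 + 16 = 36, not 33 — violated.
#7 R - U = 5 - 16 = -11 — satisfied.
#8 R * T = 5 * 20 = 100, not 99 — violated.
#9 20 / 4 = 5, so 4 divides 20 — satisfied.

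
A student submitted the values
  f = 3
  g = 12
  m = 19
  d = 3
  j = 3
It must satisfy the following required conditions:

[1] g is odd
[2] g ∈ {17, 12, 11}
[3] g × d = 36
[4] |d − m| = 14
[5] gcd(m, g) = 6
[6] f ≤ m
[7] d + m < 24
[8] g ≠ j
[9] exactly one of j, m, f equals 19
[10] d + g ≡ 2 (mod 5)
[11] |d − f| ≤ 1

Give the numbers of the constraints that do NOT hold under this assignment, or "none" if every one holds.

The assignment fails constraints 1, 4, 5, and 10.

[1] g = 12 is even — violated.
[2] g = 12 is in {17, 12, 11} — satisfied.
[3] g × d = 12 × 3 = 36 — satisfied.
[4] |3 − 19| = 16, not 14 — violated.
[5] gcd(19, 12) = 1, not 6 — violated.
[6] f = 3, m = 19; 3 ≤ 19 — satisfied.
[7] d + m = 3 + 19 = 22; 22 < 24 — satisfied.
[8] g = 12, j = 3; distinct — satisfied.
[9] j=3, m=19, f=3; 1 of them equals 19 — satisfied.
[10] d + g = 15; 15 mod 5 = 0, not 2 — violated.
[11] |3 − 3| = 0; 0 ≤ 1 — satisfied.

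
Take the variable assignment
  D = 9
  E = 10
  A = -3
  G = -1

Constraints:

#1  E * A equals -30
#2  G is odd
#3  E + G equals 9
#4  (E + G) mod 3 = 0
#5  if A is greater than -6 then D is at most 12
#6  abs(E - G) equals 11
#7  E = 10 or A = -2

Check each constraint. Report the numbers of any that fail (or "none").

#1 E * A = 10 * (-3) = -30 — holds.
#2 G = -1 is odd — holds.
#3 E + G = 10 + (-1) = 9 — holds.
#4 E + G = 9; 9 mod 3 = 0 — holds.
#5 A = -3 > -6, so we need D ≤ 12; D = 9 ≤ 12 — holds.
#6 abs(10 - (-1)) = 11 — holds.
#7 E = 10 = 10 (first disjunct) — holds.

None — every constraint holds.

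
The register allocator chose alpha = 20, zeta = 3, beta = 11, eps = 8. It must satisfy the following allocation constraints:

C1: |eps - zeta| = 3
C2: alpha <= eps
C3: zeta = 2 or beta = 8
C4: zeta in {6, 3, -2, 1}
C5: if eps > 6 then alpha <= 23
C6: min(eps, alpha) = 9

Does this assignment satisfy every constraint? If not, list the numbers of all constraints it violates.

C1: |8 - 3| = 5, not 3 — violated.
C2: alpha = 20, eps = 8; 20 > 8 (want ≤) — violated.
C3: zeta = 3 ≠ 2 and beta = 11 ≠ 8; both disjuncts false — violated.
C4: zeta = 3 is in {6, 3, -2, 1} — OK.
C5: eps = 8 > 6, so we need alpha ≤ 23; alpha = 20 ≤ 23 — OK.
C6: min(8, 20) = 8, not 9 — violated.

The assignment fails constraints 1, 2, 3, and 6.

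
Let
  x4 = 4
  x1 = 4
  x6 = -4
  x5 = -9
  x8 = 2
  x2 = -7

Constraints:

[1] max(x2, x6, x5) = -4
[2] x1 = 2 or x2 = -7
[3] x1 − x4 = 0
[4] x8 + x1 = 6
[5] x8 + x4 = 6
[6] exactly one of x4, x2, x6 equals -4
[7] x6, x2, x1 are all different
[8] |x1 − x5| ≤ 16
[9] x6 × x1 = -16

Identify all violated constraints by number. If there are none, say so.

Yes — all constraints hold.

[1] max(-7, -4, -9) = -4  ✔
[2] x1 = 4 ≠ 2, but x2 = -7 = -7 (second disjunct)  ✔
[3] x1 − x4 = 4 − 4 = 0  ✔
[4] x8 + x1 = 2 + 4 = 6  ✔
[5] x8 + x4 = 2 + 4 = 6  ✔
[6] x4=4, x2=-7, x6=-4; 1 of them equals -4  ✔
[7] values -4, -7, 4 are pairwise distinct  ✔
[8] |4 − (-9)| = 13; 13 ≤ 16  ✔
[9] x6 × x1 = -4 × 4 = -16  ✔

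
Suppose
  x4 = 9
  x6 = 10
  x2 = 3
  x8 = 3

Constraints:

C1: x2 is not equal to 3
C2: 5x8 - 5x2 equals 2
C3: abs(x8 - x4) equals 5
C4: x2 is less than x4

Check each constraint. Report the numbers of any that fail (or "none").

C1: x2 = 3, but 3 is required to differ  no
C2: 5x8 - 5x2 = 5(3) - 5(3) = 0, not 2  no
C3: abs(3 - 9) = 6, not 5  no
C4: x2 = 3, x4 = 9; 3 < 9  yes

Violated: 1, 2, and 3.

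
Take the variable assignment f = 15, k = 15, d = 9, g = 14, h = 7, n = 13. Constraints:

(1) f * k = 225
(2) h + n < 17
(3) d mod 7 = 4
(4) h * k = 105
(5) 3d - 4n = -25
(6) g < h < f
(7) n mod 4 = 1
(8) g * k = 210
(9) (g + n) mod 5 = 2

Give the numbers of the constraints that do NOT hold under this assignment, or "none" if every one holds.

Constraints 2, 3, and 6 do not hold.

(1) f * k = 15 * 15 = 225 — holds.
(2) h + n = 7 + 13 = 20; 20 ≥ 17, bound 17 not met — does not hold.
(3) 9 mod 7 = 2, not 4 — does not hold.
(4) h * k = 7 * 15 = 105 — holds.
(5) 3d - 4n = 3(9) - 4(13) = -25 — holds.
(6) values 14, 7, 15; g = 14 is not < h = 7 — does not hold.
(7) 13 mod 4 = 1 — holds.
(8) g * k = 14 * 15 = 210 — holds.
(9) g + n = 27; 27 mod 5 = 2 — holds.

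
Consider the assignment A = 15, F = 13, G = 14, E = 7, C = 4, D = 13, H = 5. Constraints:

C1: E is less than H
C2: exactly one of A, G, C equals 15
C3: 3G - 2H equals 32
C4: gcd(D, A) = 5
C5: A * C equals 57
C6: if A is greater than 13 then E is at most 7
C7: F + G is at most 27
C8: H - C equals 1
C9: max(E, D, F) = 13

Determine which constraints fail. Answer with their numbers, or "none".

Violated: 1, 4, and 5.

C1: E = 7, H = 5; 7 ≥ 5 (want <)  FAIL
C2: A=15, G=14, C=4; 1 of them equals 15  OK
C3: 3G - 2H = 3(14) - 2(5) = 32  OK
C4: gcd(13, 15) = 1, not 5  FAIL
C5: A * C = 15 * 4 = 60, not 57  FAIL
C6: A = 15 > 13, so we need E ≤ 7; E = 7 ≤ 7  OK
C7: F + G = 13 + 14 = 27; 27 ≤ 27  OK
C8: H - C = 5 - 4 = 1  OK
C9: max(7, 13, 13) = 13  OK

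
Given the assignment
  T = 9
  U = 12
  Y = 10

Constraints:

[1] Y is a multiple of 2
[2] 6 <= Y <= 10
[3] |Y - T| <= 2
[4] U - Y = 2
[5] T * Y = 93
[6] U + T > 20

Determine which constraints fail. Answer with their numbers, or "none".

No — constraint 5 is not satisfied.

[1] 10 / 2 = 5, so 2 divides 10 — OK.
[2] Y = 10 lies in [6, 10] — OK.
[3] |10 - 9| = 1; 1 ≤ 2 — OK.
[4] U - Y = 12 - 10 = 2 — OK.
[5] T * Y = 9 * 10 = 90, not 93 — violated.
[6] U + T = 12 + 9 = 21; 21 > 20 — OK.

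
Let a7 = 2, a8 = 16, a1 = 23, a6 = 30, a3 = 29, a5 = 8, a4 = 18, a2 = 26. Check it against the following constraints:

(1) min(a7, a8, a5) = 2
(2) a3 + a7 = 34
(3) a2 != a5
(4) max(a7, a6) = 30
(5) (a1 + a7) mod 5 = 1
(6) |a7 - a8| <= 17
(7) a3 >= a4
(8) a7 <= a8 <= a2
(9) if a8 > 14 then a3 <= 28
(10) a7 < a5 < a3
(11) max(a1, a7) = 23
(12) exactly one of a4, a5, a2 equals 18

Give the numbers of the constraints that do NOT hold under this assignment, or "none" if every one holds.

(1) min(2, 16, 8) = 2  true
(2) a3 + a7 = 29 + 2 = 31, not 34  false
(3) a2 = 26, a5 = 8; distinct  true
(4) max(2, 30) = 30  true
(5) a1 + a7 = 25; 25 mod 5 = 0, not 1  false
(6) |2 - 16| = 14; 14 ≤ 17  true
(7) a3 = 29, a4 = 18; 29 ≥ 18  true
(8) values 2 <= 16 <= 26  true
(9) a8 = 16 > 14, so we need a3 ≤ 28; but a3 = 29 > 28  false
(10) values 2 < 8 < 29  true
(11) max(23, 2) = 23  true
(12) a4=18, a5=8, a2=26; 1 of them equals 18  true

The assignment fails constraints 2, 5, and 9.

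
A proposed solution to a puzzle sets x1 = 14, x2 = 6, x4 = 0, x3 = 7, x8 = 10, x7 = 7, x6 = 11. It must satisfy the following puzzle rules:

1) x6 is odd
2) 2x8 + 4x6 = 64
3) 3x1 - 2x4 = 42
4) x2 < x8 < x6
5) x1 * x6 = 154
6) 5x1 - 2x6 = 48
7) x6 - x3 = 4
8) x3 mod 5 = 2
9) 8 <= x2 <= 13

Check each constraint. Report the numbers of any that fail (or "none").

The assignment fails constraint 9.

1) x6 = 11 is odd — holds.
2) 2x8 + 4x6 = 2(10) + 4(11) = 64 — holds.
3) 3x1 - 2x4 = 3(14) - 2(0) = 42 — holds.
4) values 6 < 10 < 11 — holds.
5) x1 * x6 = 14 * 11 = 154 — holds.
6) 5x1 - 2x6 = 5(14) - 2(11) = 48 — holds.
7) x6 - x3 = 11 - 7 = 4 — holds.
8) 7 mod 5 = 2 — holds.
9) x2 = 6 is outside [8, 13] — fails.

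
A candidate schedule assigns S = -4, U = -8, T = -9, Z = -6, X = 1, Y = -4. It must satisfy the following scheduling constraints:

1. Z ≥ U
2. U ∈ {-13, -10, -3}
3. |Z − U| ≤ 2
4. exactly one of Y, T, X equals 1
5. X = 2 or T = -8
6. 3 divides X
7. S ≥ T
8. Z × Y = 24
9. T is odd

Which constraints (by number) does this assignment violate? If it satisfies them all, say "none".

1. Z = -6, U = -8; -6 ≥ -8 — holds.
2. U = -8 is not in {-13, -10, -3} — fails.
3. |-6 − (-8)| = 2; 2 ≤ 2 — holds.
4. Y=-4, T=-9, X=1; 1 of them equals 1 — holds.
5. X = 1 ≠ 2 and T = -9 ≠ -8; both disjuncts false — fails.
6. 1 = 3×0 + 1, so 3 does not divide 1 — fails.
7. S = -4, T = -9; -4 ≥ -9 — holds.
8. Z × Y = -6 × (-4) = 24 — holds.
9. T = -9 is odd — holds.

Constraints 2, 5, and 6 do not hold.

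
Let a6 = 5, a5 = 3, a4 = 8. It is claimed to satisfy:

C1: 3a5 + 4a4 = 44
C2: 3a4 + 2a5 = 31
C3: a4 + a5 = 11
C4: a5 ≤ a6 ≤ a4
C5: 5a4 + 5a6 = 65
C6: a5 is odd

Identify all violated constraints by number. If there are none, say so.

C1: 3a5 + 4a4 = 3(3) + 4(8) = 41, not 44 — violated.
C2: 3a4 + 2a5 = 3(8) + 2(3) = 30, not 31 — violated.
C3: a4 + a5 = 8 + 3 = 11 — OK.
C4: values 3 ≤ 5 ≤ 8 — OK.
C5: 5a4 + 5a6 = 5(8) + 5(5) = 65 — OK.
C6: a5 = 3 is odd — OK.

Violated: 1 and 2.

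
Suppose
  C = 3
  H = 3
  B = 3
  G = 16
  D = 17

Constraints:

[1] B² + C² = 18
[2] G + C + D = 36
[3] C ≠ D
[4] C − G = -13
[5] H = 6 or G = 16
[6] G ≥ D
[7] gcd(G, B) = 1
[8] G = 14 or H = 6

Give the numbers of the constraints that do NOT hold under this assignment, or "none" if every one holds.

Violated: 6, 8.

[1] B² + C² = 3² + 3² = 9 + 9 = 18 — OK.
[2] G + C + D = 16 + 3 + 17 = 36 — OK.
[3] C = 3, D = 17; distinct — OK.
[4] C − G = 3 − 16 = -13 — OK.
[5] H = 3 ≠ 6, but G = 16 = 16 (second disjunct) — OK.
[6] G = 16, D = 17; 16 < 17 (want ≥) — violated.
[7] gcd(16, 3) = 1 — OK.
[8] G = 16 ≠ 14 and H = 3 ≠ 6; both disjuncts false — violated.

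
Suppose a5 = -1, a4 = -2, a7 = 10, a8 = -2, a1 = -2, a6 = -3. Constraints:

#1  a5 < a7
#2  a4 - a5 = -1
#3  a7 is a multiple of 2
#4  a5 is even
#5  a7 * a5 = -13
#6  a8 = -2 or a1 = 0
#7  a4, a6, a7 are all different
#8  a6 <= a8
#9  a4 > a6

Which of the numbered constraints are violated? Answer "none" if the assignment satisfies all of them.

#1 a5 = -1, a7 = 10; -1 < 10 — OK.
#2 a4 - a5 = -2 - (-1) = -1 — OK.
#3 10 / 2 = 5, so 2 divides 10 — OK.
#4 a5 = -1 is odd — violated.
#5 a7 * a5 = 10 * (-1) = -10, not -13 — violated.
#6 a8 = -2 = -2 (first disjunct) — OK.
#7 values -2, -3, 10 are pairwise distinct — OK.
#8 a6 = -3, a8 = -2; -3 ≤ -2 — OK.
#9 a4 = -2, a6 = -3; -2 > -3 — OK.

Violated: 4 and 5.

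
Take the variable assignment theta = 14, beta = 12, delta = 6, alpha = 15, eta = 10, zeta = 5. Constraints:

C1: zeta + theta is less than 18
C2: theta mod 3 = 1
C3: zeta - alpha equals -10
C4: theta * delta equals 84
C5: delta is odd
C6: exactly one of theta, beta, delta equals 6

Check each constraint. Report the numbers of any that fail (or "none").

C1: zeta + theta = 5 + 14 = 19; 19 ≥ 18, bound 18 not met — fails.
C2: 14 mod 3 = 2, not 1 — fails.
C3: zeta - alpha = 5 - 15 = -10 — holds.
C4: theta * delta = 14 * 6 = 84 — holds.
C5: delta = 6 is even — fails.
C6: theta=14, beta=12, delta=6; 1 of them equals 6 — holds.

Violated: 1, 2, and 5.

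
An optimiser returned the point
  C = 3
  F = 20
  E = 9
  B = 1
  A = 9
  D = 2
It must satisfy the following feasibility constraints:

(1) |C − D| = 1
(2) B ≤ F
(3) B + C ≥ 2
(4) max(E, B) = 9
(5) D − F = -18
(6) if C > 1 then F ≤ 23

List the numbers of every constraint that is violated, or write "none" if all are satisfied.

(1) |3 − 2| = 1 — OK.
(2) B = 1, F = 20; 1 ≤ 20 — OK.
(3) B + C = 1 + 3 = 4; 4 ≥ 2 — OK.
(4) max(9, 1) = 9 — OK.
(5) D − F = 2 − 20 = -18 — OK.
(6) C = 3 > 1, so we need F ≤ 23; F = 20 ≤ 23 — OK.

The assignment satisfies every constraint.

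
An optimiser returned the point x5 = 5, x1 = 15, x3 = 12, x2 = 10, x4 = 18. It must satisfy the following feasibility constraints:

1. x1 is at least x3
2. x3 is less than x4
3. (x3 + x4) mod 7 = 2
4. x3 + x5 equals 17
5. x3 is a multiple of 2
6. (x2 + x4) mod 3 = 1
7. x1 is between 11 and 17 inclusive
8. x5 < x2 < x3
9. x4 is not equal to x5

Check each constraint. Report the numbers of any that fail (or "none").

The assignment satisfies every constraint.

1. x1 = 15, x3 = 12; 15 ≥ 12  true
2. x3 = 12, x4 = 18; 12 < 18  true
3. x3 + x4 = 30; 30 mod 7 = 2  true
4. x3 + x5 = 12 + 5 = 17  true
5. 12 / 2 = 6, so 2 divides 12  true
6. x2 + x4 = 28; 28 mod 3 = 1  true
7. x1 = 15 lies in [11, 17]  true
8. values 5 < 10 < 12  true
9. x4 = 18, x5 = 5; distinct  true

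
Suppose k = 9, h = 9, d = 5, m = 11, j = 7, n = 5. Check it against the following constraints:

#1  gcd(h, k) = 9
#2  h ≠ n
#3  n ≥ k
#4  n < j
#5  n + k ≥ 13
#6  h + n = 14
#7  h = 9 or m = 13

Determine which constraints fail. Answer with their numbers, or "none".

#1 gcd(9, 9) = 9  holds
#2 h = 9, n = 5; distinct  holds
#3 n = 5, k = 9; 5 < 9 (want ≥)  fails
#4 n = 5, j = 7; 5 < 7  holds
#5 n + k = 5 + 9 = 14; 14 ≥ 13  holds
#6 h + n = 9 + 5 = 14  holds
#7 h = 9 = 9 (first disjunct)  holds

No — constraint 3 is not satisfied.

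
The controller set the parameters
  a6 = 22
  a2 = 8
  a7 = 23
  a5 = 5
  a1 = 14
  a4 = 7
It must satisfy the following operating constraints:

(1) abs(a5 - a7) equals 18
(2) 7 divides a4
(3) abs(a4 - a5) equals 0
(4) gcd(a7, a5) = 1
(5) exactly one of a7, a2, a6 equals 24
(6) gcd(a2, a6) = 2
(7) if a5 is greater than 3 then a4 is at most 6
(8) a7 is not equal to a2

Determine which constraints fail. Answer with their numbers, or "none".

The assignment fails constraints 3, 5, 7.

(1) abs(5 - 23) = 18  holds
(2) 7 / 7 = 1, so 7 divides 7  holds
(3) abs(7 - 5) = 2, not 0  fails
(4) gcd(23, 5) = 1  holds
(5) a7=23, a2=8, a6=22; 0 of them equal 24, not exactly one  fails
(6) gcd(8, 22) = 2  holds
(7) a5 = 5 > 3, so we need a4 ≤ 6; but a4 = 7 > 6  fails
(8) a7 = 23, a2 = 8; distinct  holds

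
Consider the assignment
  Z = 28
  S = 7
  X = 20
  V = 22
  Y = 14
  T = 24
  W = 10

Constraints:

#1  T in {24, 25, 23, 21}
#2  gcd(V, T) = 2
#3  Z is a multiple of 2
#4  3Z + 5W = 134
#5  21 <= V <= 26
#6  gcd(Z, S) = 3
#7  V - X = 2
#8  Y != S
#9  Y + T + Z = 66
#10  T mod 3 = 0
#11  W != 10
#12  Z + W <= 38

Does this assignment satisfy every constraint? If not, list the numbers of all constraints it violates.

Violated: 6 and 11.

#1 T = 24 is in {24, 25, 23, 21} — holds.
#2 gcd(22, 24) = 2 — holds.
#3 28 / 2 = 14, so 2 divides 28 — holds.
#4 3Z + 5W = 3(28) + 5(10) = 134 — holds.
#5 V = 22 lies in [21, 26] — holds.
#6 gcd(28, 7) = 7, not 3 — does not hold.
#7 V - X = 22 - 20 = 2 — holds.
#8 Y = 14, S = 7; distinct — holds.
#9 Y + T + Z = 14 + 24 + 28 = 66 — holds.
#10 24 mod 3 = 0 — holds.
#11 W = 10, but 10 is required to differ — does not hold.
#12 Z + W = 28 + 10 = 38; 38 ≤ 38 — holds.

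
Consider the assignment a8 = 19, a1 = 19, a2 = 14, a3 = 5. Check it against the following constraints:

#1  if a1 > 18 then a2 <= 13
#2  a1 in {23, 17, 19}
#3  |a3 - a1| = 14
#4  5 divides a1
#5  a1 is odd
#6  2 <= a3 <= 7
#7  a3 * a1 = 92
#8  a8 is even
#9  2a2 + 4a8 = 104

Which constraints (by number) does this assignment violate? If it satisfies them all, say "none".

Constraints 1, 4, 7, and 8 do not hold.

#1 a1 = 19 > 18, so we need a2 ≤ 13; but a2 = 14 > 13 — fails.
#2 a1 = 19 is in {23, 17, 19} — holds.
#3 |5 - 19| = 14 — holds.
#4 19 = 5*3 + 4, so 5 does not divide 19 — fails.
#5 a1 = 19 is odd — holds.
#6 a3 = 5 lies in [2, 7] — holds.
#7 a3 * a1 = 5 * 19 = 95, not 92 — fails.
#8 a8 = 19 is odd — fails.
#9 2a2 + 4a8 = 2(14) + 4(19) = 104 — holds.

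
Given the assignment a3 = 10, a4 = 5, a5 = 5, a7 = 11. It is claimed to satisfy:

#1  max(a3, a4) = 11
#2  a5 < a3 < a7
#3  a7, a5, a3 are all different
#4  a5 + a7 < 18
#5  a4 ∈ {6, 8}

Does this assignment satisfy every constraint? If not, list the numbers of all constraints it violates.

#1 max(10, 5) = 10, not 11  no
#2 values 5 < 10 < 11  yes
#3 values 11, 5, 10 are pairwise distinct  yes
#4 a5 + a7 = 5 + 11 = 16; 16 < 18  yes
#5 a4 = 5 is not in {6, 8}  no

Violated: 1 and 5.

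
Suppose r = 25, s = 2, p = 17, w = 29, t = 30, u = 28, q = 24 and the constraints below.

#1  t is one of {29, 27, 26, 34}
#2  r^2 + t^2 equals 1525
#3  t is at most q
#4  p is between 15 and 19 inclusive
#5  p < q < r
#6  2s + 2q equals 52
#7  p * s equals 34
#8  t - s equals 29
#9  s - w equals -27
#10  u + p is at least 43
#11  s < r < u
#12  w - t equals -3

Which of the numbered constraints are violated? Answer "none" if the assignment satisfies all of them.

Constraints 1, 3, 8, and 12 are violated.

#1 t = 30 is not in {29, 27, 26, 34}  ✘
#2 r^2 + t^2 = 25^2 + 30^2 = 625 + 900 = 1525  ✔
#3 t = 30, q = 24; 30 > 24 (want ≤)  ✘
#4 p = 17 lies in [15, 19]  ✔
#5 values 17 < 24 < 25  ✔
#6 2s + 2q = 2(2) + 2(24) = 52  ✔
#7 p * s = 17 * 2 = 34  ✔
#8 t - s = 30 - 2 = 28, not 29  ✘
#9 s - w = 2 - 29 = -27  ✔
#10 u + p = 28 + 17 = 45; 45 ≥ 43  ✔
#11 values 2 < 25 < 28  ✔
#12 w - t = 29 - 30 = -1, not -3  ✘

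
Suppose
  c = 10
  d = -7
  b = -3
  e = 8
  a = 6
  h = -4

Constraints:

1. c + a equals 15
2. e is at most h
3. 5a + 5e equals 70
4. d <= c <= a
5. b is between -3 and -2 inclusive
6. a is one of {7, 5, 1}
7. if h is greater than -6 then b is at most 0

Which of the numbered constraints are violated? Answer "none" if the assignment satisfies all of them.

1. c + a = 10 + 6 = 16, not 15 — fails.
2. e = 8, h = -4; 8 > -4 (want ≤) — fails.
3. 5a + 5e = 5(6) + 5(8) = 70 — holds.
4. values -7, 10, 6; c = 10 is not <= a = 6 — fails.
5. b = -3 lies in [-3, -2] — holds.
6. a = 6 is not in {7, 5, 1} — fails.
7. h = -4 > -6, so we need b ≤ 0; b = -3 ≤ 0 — holds.

No — constraints 1, 2, 4, and 6 are not satisfied.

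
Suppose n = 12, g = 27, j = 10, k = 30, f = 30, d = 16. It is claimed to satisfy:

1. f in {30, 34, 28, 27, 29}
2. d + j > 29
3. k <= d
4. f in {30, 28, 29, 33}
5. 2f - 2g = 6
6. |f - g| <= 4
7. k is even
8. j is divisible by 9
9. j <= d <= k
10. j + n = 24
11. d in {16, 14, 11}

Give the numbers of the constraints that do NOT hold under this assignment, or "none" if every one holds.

The assignment fails constraints 2, 3, 8, and 10.

1. f = 30 is in {30, 34, 28, 27, 29} — holds.
2. d + j = 16 + 10 = 26; 26 ≤ 29, bound 29 not met — fails.
3. k = 30, d = 16; 30 > 16 (want ≤) — fails.
4. f = 30 is in {30, 28, 29, 33} — holds.
5. 2f - 2g = 2(30) - 2(27) = 6 — holds.
6. |30 - 27| = 3; 3 ≤ 4 — holds.
7. k = 30 is even — holds.
8. 10 = 9*1 + 1, so 9 does not divide 10 — fails.
9. values 10 <= 16 <= 30 — holds.
10. j + n = 10 + 12 = 22, not 24 — fails.
11. d = 16 is in {16, 14, 11} — holds.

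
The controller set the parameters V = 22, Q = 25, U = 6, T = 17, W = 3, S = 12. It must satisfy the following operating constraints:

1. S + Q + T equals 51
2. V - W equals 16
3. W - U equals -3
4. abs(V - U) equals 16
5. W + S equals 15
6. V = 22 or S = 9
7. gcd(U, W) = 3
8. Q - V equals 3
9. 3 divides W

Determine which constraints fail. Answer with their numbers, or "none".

1. S + Q + T = 12 + 25 + 17 = 54, not 51 — fails.
2. V - W = 22 - 3 = 19, not 16 — fails.
3. W - U = 3 - 6 = -3 — holds.
4. abs(22 - 6) = 16 — holds.
5. W + S = 3 + 12 = 15 — holds.
6. V = 22 = 22 (first disjunct) — holds.
7. gcd(6, 3) = 3 — holds.
8. Q - V = 25 - 22 = 3 — holds.
9. 3 / 3 = 1, so 3 divides 3 — holds.

Constraints 1 and 2 do not hold.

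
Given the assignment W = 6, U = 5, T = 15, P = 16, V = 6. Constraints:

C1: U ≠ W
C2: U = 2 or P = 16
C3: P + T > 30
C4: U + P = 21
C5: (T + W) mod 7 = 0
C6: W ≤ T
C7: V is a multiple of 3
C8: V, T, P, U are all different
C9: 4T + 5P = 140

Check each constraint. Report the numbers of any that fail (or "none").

None — every constraint holds.

C1: U = 5, W = 6; distinct  true
C2: U = 5 ≠ 2, but P = 16 = 16 (second disjunct)  true
C3: P + T = 16 + 15 = 31; 31 > 30  true
C4: U + P = 5 + 16 = 21  true
C5: T + W = 21; 21 mod 7 = 0  true
C6: W = 6, T = 15; 6 ≤ 15  true
C7: 6 / 3 = 2, so 3 divides 6  true
C8: values 6, 15, 16, 5 are pairwise distinct  true
C9: 4T + 5P = 4(15) + 5(16) = 140  true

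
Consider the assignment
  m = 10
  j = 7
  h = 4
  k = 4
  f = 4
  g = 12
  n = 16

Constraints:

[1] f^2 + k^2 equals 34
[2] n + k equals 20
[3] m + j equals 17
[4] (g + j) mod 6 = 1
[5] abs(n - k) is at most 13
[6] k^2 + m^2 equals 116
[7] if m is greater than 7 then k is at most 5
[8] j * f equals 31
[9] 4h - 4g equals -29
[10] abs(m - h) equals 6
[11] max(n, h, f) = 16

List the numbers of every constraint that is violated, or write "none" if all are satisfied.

[1] f^2 + k^2 = 4^2 + 4^2 = 16 + 16 = 32, not 34 — violated.
[2] n + k = 16 + 4 = 20 — satisfied.
[3] m + j = 10 + 7 = 17 — satisfied.
[4] g + j = 19; 19 mod 6 = 1 — satisfied.
[5] abs(16 - 4) = 12; 12 ≤ 13 — satisfied.
[6] k^2 + m^2 = 4^2 + 10^2 = 16 + 100 = 116 — satisfied.
[7] m = 10 > 7, so we need k ≤ 5; k = 4 ≤ 5 — satisfied.
[8] j * f = 7 * 4 = 28, not 31 — violated.
[9] 4h - 4g = 4(4) - 4(12) = -32, not -29 — violated.
[10] abs(10 - 4) = 6 — satisfied.
[11] max(16, 4, 4) = 16 — satisfied.

Violated: 1, 8, and 9.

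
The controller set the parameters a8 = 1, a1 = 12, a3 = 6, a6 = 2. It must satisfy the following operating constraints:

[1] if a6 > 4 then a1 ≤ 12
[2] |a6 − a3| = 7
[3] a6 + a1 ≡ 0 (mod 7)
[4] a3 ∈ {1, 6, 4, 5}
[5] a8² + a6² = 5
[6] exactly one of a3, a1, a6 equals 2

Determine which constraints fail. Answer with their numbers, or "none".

Constraint 2 does not hold.

[1] a6 = 2, not > 4; antecedent false, conditional vacuously true — satisfied.
[2] |2 − 6| = 4, not 7 — violated.
[3] a6 + a1 = 14; 14 mod 7 = 0 — satisfied.
[4] a3 = 6 is in {1, 6, 4, 5} — satisfied.
[5] a8² + a6² = 1² + 2² = 1 + 4 = 5 — satisfied.
[6] a3=6, a1=12, a6=2; 1 of them equals 2 — satisfied.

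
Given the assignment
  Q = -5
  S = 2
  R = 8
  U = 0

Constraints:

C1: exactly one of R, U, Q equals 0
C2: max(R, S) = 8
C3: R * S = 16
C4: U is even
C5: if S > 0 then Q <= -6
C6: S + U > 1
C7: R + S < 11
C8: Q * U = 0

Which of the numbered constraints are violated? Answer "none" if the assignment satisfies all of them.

Constraint 5 is violated.

C1: R=8, U=0, Q=-5; 1 of them equals 0 — holds.
C2: max(8, 2) = 8 — holds.
C3: R * S = 8 * 2 = 16 — holds.
C4: U = 0 is even — holds.
C5: S = 2 > 0, so we need Q ≤ -6; but Q = -5 > -6 — fails.
C6: S + U = 2 + 0 = 2; 2 > 1 — holds.
C7: R + S = 8 + 2 = 10; 10 < 11 — holds.
C8: Q * U = -5 * 0 = 0 — holds.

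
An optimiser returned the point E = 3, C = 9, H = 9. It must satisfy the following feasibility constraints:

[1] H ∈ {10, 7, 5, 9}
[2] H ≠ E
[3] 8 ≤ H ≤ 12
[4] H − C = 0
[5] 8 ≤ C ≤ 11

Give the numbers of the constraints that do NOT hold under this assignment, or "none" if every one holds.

[1] H = 9 is in {10, 7, 5, 9}  true
[2] H = 9, E = 3; distinct  true
[3] H = 9 lies in [8, 12]  true
[4] H − C = 9 − 9 = 0  true
[5] C = 9 lies in [8, 11]  true

Yes — all constraints hold.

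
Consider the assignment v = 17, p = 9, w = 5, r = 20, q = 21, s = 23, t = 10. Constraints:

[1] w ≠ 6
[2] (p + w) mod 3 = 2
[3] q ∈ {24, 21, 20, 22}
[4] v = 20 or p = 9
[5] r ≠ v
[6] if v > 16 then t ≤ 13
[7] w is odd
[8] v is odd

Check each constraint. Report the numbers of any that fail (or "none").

[1] w = 5, and 5 ≠ 6  yes
[2] p + w = 14; 14 mod 3 = 2  yes
[3] q = 21 is in {24, 21, 20, 22}  yes
[4] v = 17 ≠ 20, but p = 9 = 9 (second disjunct)  yes
[5] r = 20, v = 17; distinct  yes
[6] v = 17 > 16, so we need t ≤ 13; t = 10 ≤ 13  yes
[7] w = 5 is odd  yes
[8] v = 17 is odd  yes

All constraints are satisfied.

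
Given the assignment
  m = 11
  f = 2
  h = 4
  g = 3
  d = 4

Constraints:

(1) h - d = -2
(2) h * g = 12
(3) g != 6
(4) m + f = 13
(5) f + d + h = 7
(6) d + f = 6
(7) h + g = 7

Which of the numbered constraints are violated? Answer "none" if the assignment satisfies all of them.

(1) h - d = 4 - 4 = 0, not -2  FAIL
(2) h * g = 4 * 3 = 12  OK
(3) g = 3, and 3 ≠ 6  OK
(4) m + f = 11 + 2 = 13  OK
(5) f + d + h = 2 + 4 + 4 = 10, not 7  FAIL
(6) d + f = 4 + 2 = 6  OK
(7) h + g = 4 + 3 = 7  OK

No — constraints 1, 5 are not satisfied.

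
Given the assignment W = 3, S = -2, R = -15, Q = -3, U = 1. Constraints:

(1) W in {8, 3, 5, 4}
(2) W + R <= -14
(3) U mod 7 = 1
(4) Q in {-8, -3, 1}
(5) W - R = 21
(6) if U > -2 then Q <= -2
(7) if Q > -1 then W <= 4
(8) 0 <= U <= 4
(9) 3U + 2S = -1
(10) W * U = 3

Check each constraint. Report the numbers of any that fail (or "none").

No — constraints 2 and 5 are not satisfied.

(1) W = 3 is in {8, 3, 5, 4} — holds.
(2) W + R = 3 + (-15) = -12; -12 > -14, bound -14 not met — does not hold.
(3) 1 mod 7 = 1 — holds.
(4) Q = -3 is in {-8, -3, 1} — holds.
(5) W - R = 3 - (-15) = 18, not 21 — does not hold.
(6) U = 1 > -2, so we need Q ≤ -2; Q = -3 ≤ -2 — holds.
(7) Q = -3, not > -1; antecedent false, conditional vacuously true — holds.
(8) U = 1 lies in [0, 4] — holds.
(9) 3U + 2S = 3(1) + 2(-2) = -1 — holds.
(10) W * U = 3 * 1 = 3 — holds.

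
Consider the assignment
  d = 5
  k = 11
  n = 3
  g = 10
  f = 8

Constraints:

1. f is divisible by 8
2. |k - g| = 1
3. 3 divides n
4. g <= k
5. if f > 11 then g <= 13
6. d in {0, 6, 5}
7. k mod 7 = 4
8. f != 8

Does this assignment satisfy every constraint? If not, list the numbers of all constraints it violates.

1. 8 / 8 = 1, so 8 divides 8 — satisfied.
2. |11 - 10| = 1 — satisfied.
3. 3 / 3 = 1, so 3 divides 3 — satisfied.
4. g = 10, k = 11; 10 ≤ 11 — satisfied.
5. f = 8, not > 11; antecedent false, conditional vacuously true — satisfied.
6. d = 5 is in {0, 6, 5} — satisfied.
7. 11 mod 7 = 4 — satisfied.
8. f = 8, but 8 is required to differ — violated.

No — constraint 8 is not satisfied.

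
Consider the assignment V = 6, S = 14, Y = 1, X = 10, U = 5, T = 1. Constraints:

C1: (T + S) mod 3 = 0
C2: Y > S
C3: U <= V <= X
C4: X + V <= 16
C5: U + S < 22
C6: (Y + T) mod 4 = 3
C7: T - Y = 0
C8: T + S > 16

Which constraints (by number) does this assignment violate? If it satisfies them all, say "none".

Violated: 2, 6, 8.

C1: T + S = 15; 15 mod 3 = 0 — satisfied.
C2: Y = 1, S = 14; 1 ≤ 14 (want >) — violated.
C3: values 5 <= 6 <= 10 — satisfied.
C4: X + V = 10 + 6 = 16; 16 ≤ 16 — satisfied.
C5: U + S = 5 + 14 = 19; 19 < 22 — satisfied.
C6: Y + T = 2; 2 mod 4 = 2, not 3 — violated.
C7: T - Y = 1 - 1 = 0 — satisfied.
C8: T + S = 1 + 14 = 15; 15 ≤ 16, bound 16 not met — violated.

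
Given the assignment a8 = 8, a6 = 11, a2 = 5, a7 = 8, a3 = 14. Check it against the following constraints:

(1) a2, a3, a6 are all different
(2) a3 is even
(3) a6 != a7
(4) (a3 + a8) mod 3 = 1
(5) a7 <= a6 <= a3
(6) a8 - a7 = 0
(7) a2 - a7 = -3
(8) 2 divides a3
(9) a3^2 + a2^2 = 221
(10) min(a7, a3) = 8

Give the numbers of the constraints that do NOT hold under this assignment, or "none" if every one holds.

(1) values 5, 14, 11 are pairwise distinct — OK.
(2) a3 = 14 is even — OK.
(3) a6 = 11, a7 = 8; distinct — OK.
(4) a3 + a8 = 22; 22 mod 3 = 1 — OK.
(5) values 8 <= 11 <= 14 — OK.
(6) a8 - a7 = 8 - 8 = 0 — OK.
(7) a2 - a7 = 5 - 8 = -3 — OK.
(8) 14 / 2 = 7, so 2 divides 14 — OK.
(9) a3^2 + a2^2 = 14^2 + 5^2 = 196 + 25 = 221 — OK.
(10) min(8, 14) = 8 — OK.

The assignment satisfies every constraint.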